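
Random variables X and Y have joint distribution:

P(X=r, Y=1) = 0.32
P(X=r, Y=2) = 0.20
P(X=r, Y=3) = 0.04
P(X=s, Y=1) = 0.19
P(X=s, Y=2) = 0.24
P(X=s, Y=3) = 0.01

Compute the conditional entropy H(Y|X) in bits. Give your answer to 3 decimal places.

Marginals: p(X) = (0.5600, 0.4400), p(Y) = (0.5100, 0.4400, 0.0500).
H(Y|X) = Σ p(X) · H(Y|X=·).
  X=r: p=0.5600, H(Y|X=r) = 1.2638
  X=s: p=0.4400, H(Y|X=s) = 1.1242
Weighted sum = 1.202 bits.

1.202 bits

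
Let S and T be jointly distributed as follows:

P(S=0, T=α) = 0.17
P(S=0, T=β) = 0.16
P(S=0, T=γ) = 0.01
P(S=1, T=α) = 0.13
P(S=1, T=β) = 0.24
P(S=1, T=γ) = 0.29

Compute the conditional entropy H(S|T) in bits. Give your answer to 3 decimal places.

Chain rule: H(S|T) = H(S,T) − H(T).
Marginals: p(S) = (0.3400, 0.6600), p(T) = (0.3000, 0.4000, 0.3000).
H(S,T) = 2.3187 bits; H(T) = 1.5710 bits.
H(S|T) = 2.3187 − 1.5710 = 0.748 bits.

0.748 bits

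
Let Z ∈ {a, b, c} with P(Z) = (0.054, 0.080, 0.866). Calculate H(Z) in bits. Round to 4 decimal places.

0.6986 bits

H(Z) = −Σ p·log₂ p.
  −(0.054)·log₂(0.054) = 0.22739
  −(0.080)·log₂(0.080) = 0.29151
  −(0.866)·log₂(0.866) = 0.17975
Sum: 0.22739 + 0.29151 + 0.17975 = 0.6986 bits.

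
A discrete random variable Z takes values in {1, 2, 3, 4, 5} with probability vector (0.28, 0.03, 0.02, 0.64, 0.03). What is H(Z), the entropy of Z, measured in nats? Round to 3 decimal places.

H(Z) = −Σ p·ln p.
  −(0.28)·ln(0.28) = 0.3564
  −(0.03)·ln(0.03) = 0.1052
  −(0.02)·ln(0.02) = 0.0782
  −(0.64)·ln(0.64) = 0.2856
  −(0.03)·ln(0.03) = 0.1052
Sum: 0.3564 + 0.1052 + 0.0782 + 0.2856 + 0.1052 = 0.931 nats.

0.931 nats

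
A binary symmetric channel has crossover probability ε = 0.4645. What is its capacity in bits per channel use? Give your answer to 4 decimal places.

0.0036 bits

Binary symmetric channel: C = 1 − h₂(ε) where h₂ is the binary entropy function.
h₂(0.4645) = −0.4645·log₂0.4645 − 0.5355·log₂0.5355 = 0.9964.
C = 1 − 0.9964 = 0.0036 bits per channel use.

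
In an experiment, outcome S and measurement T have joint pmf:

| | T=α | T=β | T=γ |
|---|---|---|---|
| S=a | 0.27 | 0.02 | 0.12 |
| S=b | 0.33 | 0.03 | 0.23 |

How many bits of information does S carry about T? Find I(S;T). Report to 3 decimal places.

0.008 bits

Marginals: p(S) = (0.4100, 0.5900), p(T) = (0.6000, 0.0500, 0.3500).
I(S;T) = Σ p(x,y)·log₂[p(x,y)/(p(x)p(y))].
  (a,α): 0.27·log₂(1.0976) = 0.0363
  (a,β): 0.02·log₂(0.9756) = -0.0007
  (a,γ): 0.12·log₂(0.8362) = -0.0310
  (b,α): 0.33·log₂(0.9322) = -0.0334
  (b,β): 0.03·log₂(1.0169) = 0.0007
  (b,γ): 0.23·log₂(1.1138) = 0.0358
Sum = 0.008 bits.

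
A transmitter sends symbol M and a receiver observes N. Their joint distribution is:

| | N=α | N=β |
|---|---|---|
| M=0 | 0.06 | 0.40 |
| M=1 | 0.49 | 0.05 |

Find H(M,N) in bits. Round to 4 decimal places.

1.4927 bits

H(M,N) = −Σ p(x,y)·log₂ p(x,y) over all 4 cells.
  cell (0,α): −0.06·log₂0.06 = 0.24353
  cell (0,β): −0.40·log₂0.40 = 0.52877
  cell (1,α): −0.49·log₂0.49 = 0.50428
  cell (1,β): −0.05·log₂0.05 = 0.21610
Sum = 1.4927 bits.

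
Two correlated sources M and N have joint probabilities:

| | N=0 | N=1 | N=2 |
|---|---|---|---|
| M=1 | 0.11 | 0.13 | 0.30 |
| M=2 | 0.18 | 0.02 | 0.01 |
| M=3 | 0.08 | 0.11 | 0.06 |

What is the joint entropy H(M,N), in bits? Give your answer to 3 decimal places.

H(M,N) = −Σ p(x,y)·log₂ p(x,y) over all 9 cells.
  cell (1,0): −0.11·log₂0.11 = 0.3503
  cell (1,1): −0.13·log₂0.13 = 0.3826
  cell (1,2): −0.30·log₂0.30 = 0.5211
  cell (2,0): −0.18·log₂0.18 = 0.4453
  cell (2,1): −0.02·log₂0.02 = 0.1129
  cell (2,2): −0.01·log₂0.01 = 0.0664
  cell (3,0): −0.08·log₂0.08 = 0.2915
  cell (3,1): −0.11·log₂0.11 = 0.3503
  cell (3,2): −0.06·log₂0.06 = 0.2435
Sum = 2.764 bits.

2.764 bits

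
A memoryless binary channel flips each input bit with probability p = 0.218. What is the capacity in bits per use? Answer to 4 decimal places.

0.2435 bits

Binary symmetric channel: C = 1 − h₂(ε) where h₂ is the binary entropy function.
h₂(0.218) = −0.218·log₂0.218 − 0.782·log₂0.782 = 0.7565.
C = 1 − 0.7565 = 0.2435 bits per channel use.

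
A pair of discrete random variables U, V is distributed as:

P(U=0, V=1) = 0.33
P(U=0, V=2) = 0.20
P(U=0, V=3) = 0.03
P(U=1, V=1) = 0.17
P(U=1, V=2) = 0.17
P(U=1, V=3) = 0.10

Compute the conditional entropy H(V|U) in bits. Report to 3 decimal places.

Marginals: p(U) = (0.5600, 0.4400), p(V) = (0.5000, 0.3700, 0.1300).
H(V|U) = Σ p(U) · H(V|U=·).
  U=0: p=0.5600, H(V|U=0) = 1.2063
  U=1: p=0.4400, H(V|U=1) = 1.5460
Weighted sum = 1.356 bits.

1.356 bits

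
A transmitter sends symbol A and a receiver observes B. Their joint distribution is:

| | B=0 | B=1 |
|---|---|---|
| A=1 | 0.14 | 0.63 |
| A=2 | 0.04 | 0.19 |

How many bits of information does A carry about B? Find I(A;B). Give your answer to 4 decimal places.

0.0001 bits

Marginals: p(A) = (0.7700, 0.2300), p(B) = (0.1800, 0.8200).
I(A;B) = H(A) + H(B) − H(A,B).
H(A) = 0.7780, H(B) = 0.6801, H(A,B) = 1.4580.
I(A;B) = 0.7780 + 0.6801 − 1.4580 = 0.0001 bits.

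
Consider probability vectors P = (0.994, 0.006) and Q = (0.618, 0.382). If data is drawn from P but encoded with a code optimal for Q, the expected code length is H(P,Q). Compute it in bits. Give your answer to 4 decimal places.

0.6985 bits

H(P,Q) = −Σ p·log₂ q.
  −0.994·log₂(0.618) = 0.69016
  −0.006·log₂(0.382) = 0.00833
H(P,Q) = 0.6985 bits.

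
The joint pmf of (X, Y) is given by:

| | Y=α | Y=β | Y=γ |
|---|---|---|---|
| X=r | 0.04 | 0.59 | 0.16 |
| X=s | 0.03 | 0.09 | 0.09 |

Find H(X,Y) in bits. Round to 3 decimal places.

H(X,Y) = −Σ p(x,y)·log₂ p(x,y) over all 6 cells.
  cell (r,α): −0.04·log₂0.04 = 0.1858
  cell (r,β): −0.59·log₂0.59 = 0.4491
  cell (r,γ): −0.16·log₂0.16 = 0.4230
  cell (s,α): −0.03·log₂0.03 = 0.1518
  cell (s,β): −0.09·log₂0.09 = 0.3127
  cell (s,γ): −0.09·log₂0.09 = 0.3127
Sum = 1.835 bits.

1.835 bits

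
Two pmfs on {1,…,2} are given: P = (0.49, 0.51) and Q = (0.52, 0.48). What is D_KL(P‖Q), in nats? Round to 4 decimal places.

D(P‖Q) = Σ p·ln(p/q).
  0.49·ln(0.49/0.52) = -0.02912
  0.51·ln(0.51/0.48) = 0.03092
D(P‖Q) = 0.0018 nats.

0.0018 nats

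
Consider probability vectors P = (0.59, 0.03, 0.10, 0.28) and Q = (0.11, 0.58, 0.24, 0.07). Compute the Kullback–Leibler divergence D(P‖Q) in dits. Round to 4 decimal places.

0.5223 dits

D(P‖Q) = Σ p·log₁₀(p/q).
  0.59·log₁₀(0.59/0.11) = 0.43038
  0.03·log₁₀(0.03/0.58) = -0.03859
  0.10·log₁₀(0.10/0.24) = -0.03802
  0.28·log₁₀(0.28/0.07) = 0.16858
D(P‖Q) = 0.5223 dits.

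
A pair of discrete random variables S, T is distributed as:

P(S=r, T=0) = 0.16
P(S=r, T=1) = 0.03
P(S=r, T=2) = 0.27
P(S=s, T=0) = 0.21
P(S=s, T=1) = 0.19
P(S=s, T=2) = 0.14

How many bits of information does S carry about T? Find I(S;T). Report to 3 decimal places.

0.124 bits

Marginals: p(S) = (0.4600, 0.5400), p(T) = (0.3700, 0.2200, 0.4100).
I(S;T) = H(S) + H(T) − H(S,T).
H(S) = 0.9954, H(T) = 1.5387, H(S,T) = 2.4100.
I(S;T) = 0.9954 + 1.5387 − 2.4100 = 0.124 bits.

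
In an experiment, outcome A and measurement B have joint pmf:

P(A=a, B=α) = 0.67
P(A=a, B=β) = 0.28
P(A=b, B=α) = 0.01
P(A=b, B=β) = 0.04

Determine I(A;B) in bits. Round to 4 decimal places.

0.0373 bits

Marginals: p(A) = (0.9500, 0.0500), p(B) = (0.6800, 0.3200).
I(A;B) = H(A) + H(B) − H(A,B).
H(A) = 0.2864, H(B) = 0.9044, H(A,B) = 1.1535.
I(A;B) = 0.2864 + 0.9044 − 1.1535 = 0.0373 bits.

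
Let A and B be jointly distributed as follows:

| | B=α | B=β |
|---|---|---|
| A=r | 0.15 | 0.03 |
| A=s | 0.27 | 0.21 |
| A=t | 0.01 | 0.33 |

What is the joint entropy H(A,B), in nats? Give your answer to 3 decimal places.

1.483 nats

H(A,B) = −Σ p(x,y)·ln p(x,y) over all 6 cells.
  cell (r,α): −0.15·ln0.15 = 0.2846
  cell (r,β): −0.03·ln0.03 = 0.1052
  cell (s,α): −0.27·ln0.27 = 0.3535
  cell (s,β): −0.21·ln0.21 = 0.3277
  cell (t,α): −0.01·ln0.01 = 0.0461
  cell (t,β): −0.33·ln0.33 = 0.3659
Sum = 1.483 nats.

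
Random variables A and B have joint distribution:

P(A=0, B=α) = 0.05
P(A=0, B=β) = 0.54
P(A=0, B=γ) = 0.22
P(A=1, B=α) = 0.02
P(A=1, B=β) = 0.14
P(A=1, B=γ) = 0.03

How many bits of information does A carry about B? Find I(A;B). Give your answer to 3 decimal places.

Marginals: p(A) = (0.8100, 0.1900), p(B) = (0.0700, 0.6800, 0.2500).
I(A;B) = H(A) + H(B) − H(A,B).
H(A) = 0.7015, H(B) = 1.1469, H(A,B) = 1.8385.
I(A;B) = 0.7015 + 1.1469 − 1.8385 = 0.010 bits.

0.010 bits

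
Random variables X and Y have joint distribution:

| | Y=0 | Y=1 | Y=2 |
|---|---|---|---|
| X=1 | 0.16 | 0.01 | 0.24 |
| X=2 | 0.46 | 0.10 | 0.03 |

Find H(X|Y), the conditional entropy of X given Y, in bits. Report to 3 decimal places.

0.695 bits

Chain rule: H(X|Y) = H(X,Y) − H(Y).
Marginals: p(X) = (0.4100, 0.5900), p(Y) = (0.6200, 0.1100, 0.2700).
H(X,Y) = 1.9829 bits; H(Y) = 1.2879 bits.
H(X|Y) = 1.9829 − 1.2879 = 0.695 bits.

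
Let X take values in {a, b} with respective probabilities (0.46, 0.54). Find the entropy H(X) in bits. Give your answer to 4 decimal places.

0.9954 bits

H(X) = −Σ p·log₂ p.
  −(0.46)·log₂(0.46) = 0.51534
  −(0.54)·log₂(0.54) = 0.48004
Sum: 0.51534 + 0.48004 = 0.9954 bits.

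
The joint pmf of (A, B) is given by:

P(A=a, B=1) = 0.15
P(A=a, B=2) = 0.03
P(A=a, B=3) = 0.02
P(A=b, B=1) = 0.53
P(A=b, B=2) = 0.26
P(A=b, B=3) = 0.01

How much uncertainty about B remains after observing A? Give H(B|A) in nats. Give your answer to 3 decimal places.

Chain rule: H(B|A) = H(A,B) − H(A).
Marginals: p(A) = (0.2000, 0.8000), p(B) = (0.6800, 0.2900, 0.0300).
H(A,B) = 1.2008 nats; H(A) = 0.5004 nats.
H(B|A) = 1.2008 − 0.5004 = 0.700 nats.

0.700 nats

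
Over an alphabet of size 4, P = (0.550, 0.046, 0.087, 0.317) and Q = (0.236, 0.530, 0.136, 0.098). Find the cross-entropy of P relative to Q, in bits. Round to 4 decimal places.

H(P,Q) = −Σ p·log₂ q.
  −0.550·log₂(0.236) = 1.14573
  −0.046·log₂(0.530) = 0.04213
  −0.087·log₂(0.136) = 0.25041
  −0.317·log₂(0.098) = 1.06229
H(P,Q) = 2.5006 bits.

2.5006 bits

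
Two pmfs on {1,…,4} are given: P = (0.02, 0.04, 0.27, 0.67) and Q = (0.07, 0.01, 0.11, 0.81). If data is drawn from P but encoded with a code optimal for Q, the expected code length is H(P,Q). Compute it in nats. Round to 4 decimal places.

0.9745 nats

H(P,Q) = −Σ p·ln q.
  −0.02·ln(0.07) = 0.05319
  −0.04·ln(0.01) = 0.18421
  −0.27·ln(0.11) = 0.59596
  −0.67·ln(0.81) = 0.14118
H(P,Q) = 0.9745 nats.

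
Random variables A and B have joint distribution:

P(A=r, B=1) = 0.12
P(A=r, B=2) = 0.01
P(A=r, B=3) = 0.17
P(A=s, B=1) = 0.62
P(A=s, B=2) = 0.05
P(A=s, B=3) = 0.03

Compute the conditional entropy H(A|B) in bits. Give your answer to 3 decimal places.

Chain rule: H(A|B) = H(A,B) − H(B).
Marginals: p(A) = (0.3000, 0.7000), p(B) = (0.7400, 0.0600, 0.2000).
H(A,B) = 1.6635 bits; H(B) = 1.0294 bits.
H(A|B) = 1.6635 − 1.0294 = 0.634 bits.

0.634 bits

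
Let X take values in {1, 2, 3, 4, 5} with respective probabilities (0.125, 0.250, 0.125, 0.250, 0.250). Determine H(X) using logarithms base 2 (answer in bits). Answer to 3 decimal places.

2.250 bits

H(X) = −Σ p·log₂ p.
  −(0.125)·log₂(0.125) = 0.3750
  −(0.250)·log₂(0.250) = 0.5000
  −(0.125)·log₂(0.125) = 0.3750
  −(0.250)·log₂(0.250) = 0.5000
  −(0.250)·log₂(0.250) = 0.5000
Sum: 0.3750 + 0.5000 + 0.3750 + 0.5000 + 0.5000 = 2.250 bits.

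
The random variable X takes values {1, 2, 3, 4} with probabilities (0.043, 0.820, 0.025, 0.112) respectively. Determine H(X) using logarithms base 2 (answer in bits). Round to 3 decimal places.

H(X) = −Σ p·log₂ p.
  −(0.043)·log₂(0.043) = 0.1952
  −(0.820)·log₂(0.820) = 0.2348
  −(0.025)·log₂(0.025) = 0.1330
  −(0.112)·log₂(0.112) = 0.3537
Sum: 0.1952 + 0.2348 + 0.1330 + 0.3537 = 0.917 bits.

0.917 bits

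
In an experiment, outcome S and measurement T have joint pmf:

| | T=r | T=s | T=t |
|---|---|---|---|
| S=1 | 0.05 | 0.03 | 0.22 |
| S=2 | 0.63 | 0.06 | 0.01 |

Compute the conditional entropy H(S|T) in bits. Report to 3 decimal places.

Chain rule: H(S|T) = H(S,T) − H(T).
Marginals: p(S) = (0.3000, 0.7000), p(T) = (0.6800, 0.0900, 0.2300).
H(S,T) = 1.5784 bits; H(T) = 1.1787 bits.
H(S|T) = 1.5784 − 1.1787 = 0.400 bits.

0.400 bits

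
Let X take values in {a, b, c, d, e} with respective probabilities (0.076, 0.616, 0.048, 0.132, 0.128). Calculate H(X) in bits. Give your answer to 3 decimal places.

1.689 bits

H(X) = −Σ p·log₂ p.
  −(0.076)·log₂(0.076) = 0.2826
  −(0.616)·log₂(0.616) = 0.4306
  −(0.048)·log₂(0.048) = 0.2103
  −(0.132)·log₂(0.132) = 0.3856
  −(0.128)·log₂(0.128) = 0.3796
Sum: 0.2826 + 0.4306 + 0.2103 + 0.3856 + 0.3796 = 1.689 bits.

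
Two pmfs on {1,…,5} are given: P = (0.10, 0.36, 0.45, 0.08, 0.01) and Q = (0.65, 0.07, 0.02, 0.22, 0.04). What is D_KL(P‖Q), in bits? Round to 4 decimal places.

2.4651 bits

D(P‖Q) = Σ p·log₂(p/q).
  0.10·log₂(0.10/0.65) = -0.27004
  0.36·log₂(0.36/0.07) = 0.85053
  0.45·log₂(0.45/0.02) = 2.02133
  0.08·log₂(0.08/0.22) = -0.11675
  0.01·log₂(0.01/0.04) = -0.02000
D(P‖Q) = 2.4651 bits.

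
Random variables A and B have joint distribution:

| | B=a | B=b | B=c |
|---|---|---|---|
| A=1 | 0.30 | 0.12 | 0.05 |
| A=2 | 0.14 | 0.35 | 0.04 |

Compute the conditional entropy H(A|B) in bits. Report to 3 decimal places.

0.871 bits

Marginals: p(A) = (0.4700, 0.5300), p(B) = (0.4400, 0.4700, 0.0900).
H(A|B) = Σ p(B) · H(A|B=·).
  B=a: p=0.4400, H(A|B=a) = 0.9024
  B=b: p=0.4700, H(A|B=b) = 0.8196
  B=c: p=0.0900, H(A|B=c) = 0.9911
Weighted sum = 0.871 bits.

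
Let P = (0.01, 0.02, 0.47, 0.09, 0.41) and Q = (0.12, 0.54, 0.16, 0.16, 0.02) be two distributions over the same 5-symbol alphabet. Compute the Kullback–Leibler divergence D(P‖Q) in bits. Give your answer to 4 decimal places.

2.3116 bits

D(P‖Q) = Σ p·log₂(p/q).
  0.01·log₂(0.01/0.12) = -0.03585
  0.02·log₂(0.02/0.54) = -0.09510
  0.47·log₂(0.47/0.16) = 0.73066
  0.09·log₂(0.09/0.16) = -0.07471
  0.41·log₂(0.41/0.02) = 1.78660
D(P‖Q) = 2.3116 bits.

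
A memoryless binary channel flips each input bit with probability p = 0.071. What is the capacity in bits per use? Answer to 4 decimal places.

0.6304 bits

Binary symmetric channel: C = 1 − h₂(ε) where h₂ is the binary entropy function.
h₂(0.071) = −0.071·log₂0.071 − 0.929·log₂0.929 = 0.3696.
C = 1 − 0.3696 = 0.6304 bits per channel use.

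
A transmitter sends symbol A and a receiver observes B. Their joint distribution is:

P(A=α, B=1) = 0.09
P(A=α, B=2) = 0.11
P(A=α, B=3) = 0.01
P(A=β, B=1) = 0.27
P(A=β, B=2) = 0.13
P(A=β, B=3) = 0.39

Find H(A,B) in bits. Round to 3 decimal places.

H(A,B) = −Σ p(x,y)·log₂ p(x,y) over all 6 cells.
  cell (α,1): −0.09·log₂0.09 = 0.3127
  cell (α,2): −0.11·log₂0.11 = 0.3503
  cell (α,3): −0.01·log₂0.01 = 0.0664
  cell (β,1): −0.27·log₂0.27 = 0.5100
  cell (β,2): −0.13·log₂0.13 = 0.3826
  cell (β,3): −0.39·log₂0.39 = 0.5298
Sum = 2.152 bits.

2.152 bits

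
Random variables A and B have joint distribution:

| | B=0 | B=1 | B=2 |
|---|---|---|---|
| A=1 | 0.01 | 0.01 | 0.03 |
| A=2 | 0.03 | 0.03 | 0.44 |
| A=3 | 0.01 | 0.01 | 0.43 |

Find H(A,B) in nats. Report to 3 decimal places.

1.224 nats

H(A,B) = −Σ p(x,y)·ln p(x,y) over all 9 cells.
  cell (1,0): −0.01·ln0.01 = 0.0461
  cell (1,1): −0.01·ln0.01 = 0.0461
  cell (1,2): −0.03·ln0.03 = 0.1052
  cell (2,0): −0.03·ln0.03 = 0.1052
  cell (2,1): −0.03·ln0.03 = 0.1052
  cell (2,2): −0.44·ln0.44 = 0.3612
  cell (3,0): −0.01·ln0.01 = 0.0461
  cell (3,1): −0.01·ln0.01 = 0.0461
  cell (3,2): −0.43·ln0.43 = 0.3629
Sum = 1.224 nats.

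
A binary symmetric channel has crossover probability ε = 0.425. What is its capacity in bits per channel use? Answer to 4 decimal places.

Binary symmetric channel: C = 1 − h₂(ε) where h₂ is the binary entropy function.
h₂(0.425) = −0.425·log₂0.425 − 0.575·log₂0.575 = 0.9837.
C = 1 − 0.9837 = 0.0163 bits per channel use.

0.0163 bits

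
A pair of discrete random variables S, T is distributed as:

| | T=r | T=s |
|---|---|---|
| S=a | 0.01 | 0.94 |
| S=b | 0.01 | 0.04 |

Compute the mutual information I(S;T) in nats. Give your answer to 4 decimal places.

0.0175 nats

Marginals: p(S) = (0.9500, 0.0500), p(T) = (0.0200, 0.9800).
I(S;T) = Σ p(x,y)·ln[p(x,y)/(p(x)p(y))].
  (a,r): 0.01·ln(0.5263) = -0.00642
  (a,s): 0.94·ln(1.0097) = 0.00904
  (b,r): 0.01·ln(10.0000) = 0.02303
  (b,s): 0.04·ln(0.8163) = -0.00812
Sum = 0.0175 nats.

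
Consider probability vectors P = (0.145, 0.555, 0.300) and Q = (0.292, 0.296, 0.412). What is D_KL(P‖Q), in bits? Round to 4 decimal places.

D(P‖Q) = Σ p·log₂(p/q).
  0.145·log₂(0.145/0.292) = -0.14644
  0.555·log₂(0.555/0.296) = 0.50332
  0.300·log₂(0.300/0.412) = -0.13730
D(P‖Q) = 0.2196 bits.

0.2196 bits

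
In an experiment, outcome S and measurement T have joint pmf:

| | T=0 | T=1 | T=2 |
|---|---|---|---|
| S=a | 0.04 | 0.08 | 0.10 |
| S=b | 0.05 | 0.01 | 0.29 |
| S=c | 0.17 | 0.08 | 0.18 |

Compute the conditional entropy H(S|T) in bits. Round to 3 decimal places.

Marginals: p(S) = (0.2200, 0.3500, 0.4300), p(T) = (0.2600, 0.1700, 0.5700).
H(S|T) = Σ p(T) · H(S|T=·).
  T=0: p=0.2600, H(S|T=0) = 1.2737
  T=1: p=0.1700, H(S|T=1) = 1.2639
  T=2: p=0.5700, H(S|T=2) = 1.4617
Weighted sum = 1.379 bits.

1.379 bits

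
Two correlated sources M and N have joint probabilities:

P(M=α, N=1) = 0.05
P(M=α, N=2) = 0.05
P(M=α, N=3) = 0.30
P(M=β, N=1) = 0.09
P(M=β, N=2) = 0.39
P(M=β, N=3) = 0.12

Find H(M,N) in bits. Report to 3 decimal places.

2.163 bits

H(M,N) = −Σ p(x,y)·log₂ p(x,y) over all 6 cells.
  cell (α,1): −0.05·log₂0.05 = 0.2161
  cell (α,2): −0.05·log₂0.05 = 0.2161
  cell (α,3): −0.30·log₂0.30 = 0.5211
  cell (β,1): −0.09·log₂0.09 = 0.3127
  cell (β,2): −0.39·log₂0.39 = 0.5298
  cell (β,3): −0.12·log₂0.12 = 0.3671
Sum = 2.163 bits.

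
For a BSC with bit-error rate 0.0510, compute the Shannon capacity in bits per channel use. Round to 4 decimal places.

0.7094 bits

Binary symmetric channel: C = 1 − h₂(ε) where h₂ is the binary entropy function.
h₂(0.0510) = −0.0510·log₂0.0510 − 0.9490·log₂0.9490 = 0.2906.
C = 1 − 0.2906 = 0.7094 bits per channel use.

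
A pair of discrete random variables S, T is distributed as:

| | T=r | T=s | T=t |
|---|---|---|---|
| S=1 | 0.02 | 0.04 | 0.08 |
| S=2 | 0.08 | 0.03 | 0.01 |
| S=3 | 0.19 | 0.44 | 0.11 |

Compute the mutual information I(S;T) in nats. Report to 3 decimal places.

0.095 nats

Marginals: p(S) = (0.1400, 0.1200, 0.7400), p(T) = (0.2900, 0.5100, 0.2000).
I(S;T) = H(S) + H(T) − H(S,T).
H(S) = 0.7525, H(T) = 1.0243, H(S,T) = 1.6819.
I(S;T) = 0.7525 + 1.0243 − 1.6819 = 0.095 nats.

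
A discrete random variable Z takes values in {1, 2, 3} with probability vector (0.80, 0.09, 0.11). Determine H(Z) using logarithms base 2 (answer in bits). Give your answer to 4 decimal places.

0.9205 bits

H(Z) = −Σ p·log₂ p.
  −(0.80)·log₂(0.80) = 0.25754
  −(0.09)·log₂(0.09) = 0.31265
  −(0.11)·log₂(0.11) = 0.35029
Sum: 0.25754 + 0.31265 + 0.35029 = 0.9205 bits.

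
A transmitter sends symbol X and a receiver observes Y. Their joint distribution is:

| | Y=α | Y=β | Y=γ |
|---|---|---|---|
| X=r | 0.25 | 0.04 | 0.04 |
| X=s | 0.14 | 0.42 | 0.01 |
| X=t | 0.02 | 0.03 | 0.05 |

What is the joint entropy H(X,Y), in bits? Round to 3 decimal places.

2.341 bits

H(X,Y) = −Σ p(x,y)·log₂ p(x,y) over all 9 cells.
  cell (r,α): −0.25·log₂0.25 = 0.5000
  cell (r,β): −0.04·log₂0.04 = 0.1858
  cell (r,γ): −0.04·log₂0.04 = 0.1858
  cell (s,α): −0.14·log₂0.14 = 0.3971
  cell (s,β): −0.42·log₂0.42 = 0.5256
  cell (s,γ): −0.01·log₂0.01 = 0.0664
  cell (t,α): −0.02·log₂0.02 = 0.1129
  cell (t,β): −0.03·log₂0.03 = 0.1518
  cell (t,γ): −0.05·log₂0.05 = 0.2161
Sum = 2.341 bits.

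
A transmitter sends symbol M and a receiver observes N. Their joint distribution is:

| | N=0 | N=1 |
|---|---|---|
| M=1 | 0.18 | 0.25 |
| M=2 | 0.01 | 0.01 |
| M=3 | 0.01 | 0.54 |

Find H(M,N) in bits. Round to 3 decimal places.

H(M,N) = −Σ p(x,y)·log₂ p(x,y) over all 6 cells.
  cell (1,0): −0.18·log₂0.18 = 0.4453
  cell (1,1): −0.25·log₂0.25 = 0.5000
  cell (2,0): −0.01·log₂0.01 = 0.0664
  cell (2,1): −0.01·log₂0.01 = 0.0664
  cell (3,0): −0.01·log₂0.01 = 0.0664
  cell (3,1): −0.54·log₂0.54 = 0.4800
Sum = 1.625 bits.

1.625 bits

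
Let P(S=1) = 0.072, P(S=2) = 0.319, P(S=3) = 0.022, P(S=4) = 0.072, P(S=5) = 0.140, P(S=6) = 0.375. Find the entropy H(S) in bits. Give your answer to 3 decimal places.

H(S) = −Σ p·log₂ p.
  −(0.072)·log₂(0.072) = 0.2733
  −(0.319)·log₂(0.319) = 0.5258
  −(0.022)·log₂(0.022) = 0.1211
  −(0.072)·log₂(0.072) = 0.2733
  −(0.140)·log₂(0.140) = 0.3971
  −(0.375)·log₂(0.375) = 0.5306
Sum: 0.2733 + 0.5258 + 0.1211 + 0.2733 + 0.3971 + 0.5306 = 2.121 bits.

2.121 bits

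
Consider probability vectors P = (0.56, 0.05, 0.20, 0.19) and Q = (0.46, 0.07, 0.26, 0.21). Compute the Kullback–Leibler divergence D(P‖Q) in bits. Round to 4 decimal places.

D(P‖Q) = Σ p·log₂(p/q).
  0.56·log₂(0.56/0.46) = 0.15892
  0.05·log₂(0.05/0.07) = -0.02427
  0.20·log₂(0.20/0.26) = -0.07570
  0.19·log₂(0.19/0.21) = -0.02743
D(P‖Q) = 0.0315 bits.

0.0315 bits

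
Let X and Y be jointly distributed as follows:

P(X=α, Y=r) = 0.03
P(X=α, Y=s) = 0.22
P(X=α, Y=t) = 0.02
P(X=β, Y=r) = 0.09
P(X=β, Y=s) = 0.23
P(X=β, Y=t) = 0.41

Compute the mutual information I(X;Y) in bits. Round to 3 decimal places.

Marginals: p(X) = (0.2700, 0.7300), p(Y) = (0.1200, 0.4500, 0.4300).
I(X;Y) = Σ p(x,y)·log₂[p(x,y)/(p(x)p(y))].
  (α,r): 0.03·log₂(0.9259) = -0.0033
  (α,s): 0.22·log₂(1.8107) = 0.1884
  (α,t): 0.02·log₂(0.1723) = -0.0507
  (β,r): 0.09·log₂(1.0274) = 0.0035
  (β,s): 0.23·log₂(0.7002) = -0.1183
  (β,t): 0.41·log₂(1.3061) = 0.1580
Sum = 0.178 bits.

0.178 bits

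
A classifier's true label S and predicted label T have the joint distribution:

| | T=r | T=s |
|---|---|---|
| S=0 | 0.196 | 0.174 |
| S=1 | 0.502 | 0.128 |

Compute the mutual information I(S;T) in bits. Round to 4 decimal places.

0.0559 bits

Marginals: p(S) = (0.3700, 0.6300), p(T) = (0.6980, 0.3020).
I(S;T) = H(S) + H(T) − H(S,T).
H(S) = 0.9507, H(T) = 0.8837, H(S,T) = 1.7785.
I(S;T) = 0.9507 + 0.8837 − 1.7785 = 0.0559 bits.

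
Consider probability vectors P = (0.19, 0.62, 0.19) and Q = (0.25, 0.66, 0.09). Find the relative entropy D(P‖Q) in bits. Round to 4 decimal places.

D(P‖Q) = Σ p·log₂(p/q).
  0.19·log₂(0.19/0.25) = -0.07523
  0.62·log₂(0.62/0.66) = -0.05592
  0.19·log₂(0.19/0.09) = 0.20482
D(P‖Q) = 0.0737 bits.

0.0737 bits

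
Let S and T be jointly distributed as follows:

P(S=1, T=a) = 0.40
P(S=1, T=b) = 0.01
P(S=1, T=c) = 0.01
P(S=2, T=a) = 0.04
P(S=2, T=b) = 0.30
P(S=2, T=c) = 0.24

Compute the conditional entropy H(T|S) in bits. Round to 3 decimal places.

Chain rule: H(T|S) = H(S,T) − H(S).
Marginals: p(S) = (0.4200, 0.5800), p(T) = (0.4400, 0.3100, 0.2500).
H(S,T) = 1.8626 bits; H(S) = 0.9815 bits.
H(T|S) = 1.8626 − 0.9815 = 0.881 bits.

0.881 bits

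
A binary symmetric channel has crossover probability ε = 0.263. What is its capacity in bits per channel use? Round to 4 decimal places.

Binary symmetric channel: C = 1 − h₂(ε) where h₂ is the binary entropy function.
h₂(0.263) = −0.263·log₂0.263 − 0.737·log₂0.737 = 0.8312.
C = 1 − 0.8312 = 0.1688 bits per channel use.

0.1688 bits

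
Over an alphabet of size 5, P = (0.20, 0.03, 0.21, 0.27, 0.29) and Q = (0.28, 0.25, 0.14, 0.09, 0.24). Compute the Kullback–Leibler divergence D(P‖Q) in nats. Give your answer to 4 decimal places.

0.3058 nats

D(P‖Q) = Σ p·ln(p/q).
  0.20·ln(0.20/0.28) = -0.06729
  0.03·ln(0.03/0.25) = -0.06361
  0.21·ln(0.21/0.14) = 0.08515
  0.27·ln(0.27/0.09) = 0.29663
  0.29·ln(0.29/0.24) = 0.05488
D(P‖Q) = 0.3058 nats.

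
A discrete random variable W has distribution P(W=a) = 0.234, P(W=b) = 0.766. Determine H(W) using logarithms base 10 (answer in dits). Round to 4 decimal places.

0.2363 dits

H(W) = −Σ p·log₁₀ p.
  −(0.234)·log₁₀(0.234) = 0.14760
  −(0.766)·log₁₀(0.766) = 0.08868
Sum: 0.14760 + 0.08868 = 0.2363 dits.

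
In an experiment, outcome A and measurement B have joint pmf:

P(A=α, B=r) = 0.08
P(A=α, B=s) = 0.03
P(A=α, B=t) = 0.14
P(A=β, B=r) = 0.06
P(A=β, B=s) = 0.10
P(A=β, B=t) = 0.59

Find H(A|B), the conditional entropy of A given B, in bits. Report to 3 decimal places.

Chain rule: H(A|B) = H(A,B) − H(B).
Marginals: p(A) = (0.2500, 0.7500), p(B) = (0.1400, 0.1300, 0.7300).
H(A,B) = 1.8652 bits; H(B) = 1.1112 bits.
H(A|B) = 1.8652 − 1.1112 = 0.754 bits.

0.754 bits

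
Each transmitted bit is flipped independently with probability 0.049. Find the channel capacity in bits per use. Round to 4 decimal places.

Binary symmetric channel: C = 1 − h₂(ε) where h₂ is the binary entropy function.
h₂(0.049) = −0.049·log₂0.049 − 0.951·log₂0.951 = 0.2821.
C = 1 − 0.2821 = 0.7179 bits per channel use.

0.7179 bits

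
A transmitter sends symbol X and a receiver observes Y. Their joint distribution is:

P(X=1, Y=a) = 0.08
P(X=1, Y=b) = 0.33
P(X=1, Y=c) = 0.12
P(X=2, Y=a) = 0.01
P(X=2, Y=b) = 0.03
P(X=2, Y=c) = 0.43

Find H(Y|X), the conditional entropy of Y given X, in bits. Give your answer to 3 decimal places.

0.931 bits

Marginals: p(X) = (0.5300, 0.4700), p(Y) = (0.0900, 0.3600, 0.5500).
H(Y|X) = Σ p(X) · H(Y|X=·).
  X=1: p=0.5300, H(Y|X=1) = 1.3226
  X=2: p=0.4700, H(Y|X=2) = 0.4890
Weighted sum = 0.931 bits.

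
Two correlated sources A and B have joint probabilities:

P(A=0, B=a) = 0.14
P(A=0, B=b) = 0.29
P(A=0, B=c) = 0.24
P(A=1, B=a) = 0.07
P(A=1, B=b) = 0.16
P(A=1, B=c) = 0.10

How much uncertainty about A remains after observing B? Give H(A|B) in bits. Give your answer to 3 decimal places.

0.913 bits

Marginals: p(A) = (0.6700, 0.3300), p(B) = (0.2100, 0.4500, 0.3400).
H(A|B) = Σ p(B) · H(A|B=·).
  B=a: p=0.2100, H(A|B=a) = 0.9183
  B=b: p=0.4500, H(A|B=b) = 0.9389
  B=c: p=0.3400, H(A|B=c) = 0.8740
Weighted sum = 0.913 bits.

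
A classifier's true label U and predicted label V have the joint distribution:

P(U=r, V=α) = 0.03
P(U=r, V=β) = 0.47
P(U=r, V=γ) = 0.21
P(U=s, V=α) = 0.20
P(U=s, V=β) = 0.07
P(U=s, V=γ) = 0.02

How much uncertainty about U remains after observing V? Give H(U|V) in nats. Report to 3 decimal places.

0.365 nats

Chain rule: H(U|V) = H(U,V) − H(V).
Marginals: p(U) = (0.7100, 0.2900), p(V) = (0.2300, 0.5400, 0.2300).
H(U,V) = 1.3741 nats; H(V) = 1.0088 nats.
H(U|V) = 1.3741 − 1.0088 = 0.365 nats.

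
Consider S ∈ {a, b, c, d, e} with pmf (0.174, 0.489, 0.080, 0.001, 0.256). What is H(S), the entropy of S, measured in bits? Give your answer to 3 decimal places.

1.748 bits

H(S) = −Σ p·log₂ p.
  −(0.174)·log₂(0.174) = 0.4390
  −(0.489)·log₂(0.489) = 0.5047
  −(0.080)·log₂(0.080) = 0.2915
  −(0.001)·log₂(0.001) = 0.0100
  −(0.256)·log₂(0.256) = 0.5032
Sum: 0.4390 + 0.5047 + 0.2915 + 0.0100 + 0.5032 = 1.748 bits.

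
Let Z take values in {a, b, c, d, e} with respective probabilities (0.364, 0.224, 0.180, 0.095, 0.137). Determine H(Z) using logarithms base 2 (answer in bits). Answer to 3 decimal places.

H(Z) = −Σ p·log₂ p.
  −(0.364)·log₂(0.364) = 0.5307
  −(0.224)·log₂(0.224) = 0.4835
  −(0.180)·log₂(0.180) = 0.4453
  −(0.095)·log₂(0.095) = 0.3226
  −(0.137)·log₂(0.137) = 0.3929
Sum: 0.5307 + 0.4835 + 0.4453 + 0.3226 + 0.3929 = 2.175 bits.

2.175 bits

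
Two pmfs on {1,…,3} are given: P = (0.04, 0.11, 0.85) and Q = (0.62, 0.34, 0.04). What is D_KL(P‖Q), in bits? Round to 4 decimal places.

3.4107 bits

D(P‖Q) = Σ p·log₂(p/q).
  0.04·log₂(0.04/0.62) = -0.15817
  0.11·log₂(0.11/0.34) = -0.17908
  0.85·log₂(0.85/0.04) = 3.74798
D(P‖Q) = 3.4107 bits.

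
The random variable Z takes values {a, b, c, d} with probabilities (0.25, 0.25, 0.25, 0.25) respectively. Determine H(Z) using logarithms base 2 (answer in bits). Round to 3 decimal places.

2.000 bits

H(Z) = −Σ p·log₂ p.
  −(0.25)·log₂(0.25) = 0.5000
  −(0.25)·log₂(0.25) = 0.5000
  −(0.25)·log₂(0.25) = 0.5000
  −(0.25)·log₂(0.25) = 0.5000
Sum: 0.5000 + 0.5000 + 0.5000 + 0.5000 = 2.000 bits.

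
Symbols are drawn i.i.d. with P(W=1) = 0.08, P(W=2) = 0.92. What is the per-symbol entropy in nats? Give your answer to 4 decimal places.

H(W) = −Σ p·ln p.
  −(0.08)·ln(0.08) = 0.20206
  −(0.92)·ln(0.92) = 0.07671
Sum: 0.20206 + 0.07671 = 0.2788 nats.

0.2788 nats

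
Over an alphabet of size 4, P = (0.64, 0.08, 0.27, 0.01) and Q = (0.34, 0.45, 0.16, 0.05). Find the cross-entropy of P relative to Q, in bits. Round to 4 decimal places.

1.8453 bits

H(P,Q) = −Σ p·log₂ q.
  −0.64·log₂(0.34) = 0.99609
  −0.08·log₂(0.45) = 0.09216
  −0.27·log₂(0.16) = 0.71384
  −0.01·log₂(0.05) = 0.04322
H(P,Q) = 1.8453 bits.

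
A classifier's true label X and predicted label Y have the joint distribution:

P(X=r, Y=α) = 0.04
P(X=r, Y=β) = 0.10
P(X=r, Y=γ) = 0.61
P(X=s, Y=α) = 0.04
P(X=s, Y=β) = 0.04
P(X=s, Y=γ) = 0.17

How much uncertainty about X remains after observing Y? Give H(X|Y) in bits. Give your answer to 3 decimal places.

0.791 bits

Chain rule: H(X|Y) = H(X,Y) − H(Y).
Marginals: p(X) = (0.7500, 0.2500), p(Y) = (0.0800, 0.1400, 0.7800).
H(X,Y) = 1.7590 bits; H(Y) = 0.9682 bits.
H(X|Y) = 1.7590 − 0.9682 = 0.791 bits.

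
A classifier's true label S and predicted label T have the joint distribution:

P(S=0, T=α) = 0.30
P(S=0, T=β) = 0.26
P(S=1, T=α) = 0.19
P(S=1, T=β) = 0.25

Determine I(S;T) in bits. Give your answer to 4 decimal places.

Marginals: p(S) = (0.5600, 0.4400), p(T) = (0.4900, 0.5100).
I(S;T) = Σ p(x,y)·log₂[p(x,y)/(p(x)p(y))].
  (0,α): 0.30·log₂(1.0933) = 0.03860
  (0,β): 0.26·log₂(0.9104) = -0.03523
  (1,α): 0.19·log₂(0.8813) = -0.03465
  (1,β): 0.25·log₂(1.1141) = 0.03896
Sum = 0.0077 bits.

0.0077 bits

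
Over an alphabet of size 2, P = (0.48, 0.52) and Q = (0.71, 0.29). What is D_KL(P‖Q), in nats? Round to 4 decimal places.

D(P‖Q) = Σ p·ln(p/q).
  0.48·ln(0.48/0.71) = -0.18791
  0.52·ln(0.52/0.29) = 0.30365
D(P‖Q) = 0.1157 nats.

0.1157 nats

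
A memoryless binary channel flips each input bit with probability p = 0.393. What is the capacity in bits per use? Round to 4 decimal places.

0.0333 bits

Binary symmetric channel: C = 1 − h₂(ε) where h₂ is the binary entropy function.
h₂(0.393) = −0.393·log₂0.393 − 0.607·log₂0.607 = 0.9667.
C = 1 − 0.9667 = 0.0333 bits per channel use.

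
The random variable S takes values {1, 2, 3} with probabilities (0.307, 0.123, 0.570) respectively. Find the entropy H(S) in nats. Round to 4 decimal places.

H(S) = −Σ p·ln p.
  −(0.307)·ln(0.307) = 0.36254
  −(0.123)·ln(0.123) = 0.25776
  −(0.570)·ln(0.570) = 0.32041
Sum: 0.36254 + 0.25776 + 0.32041 = 0.9407 nats.

0.9407 nats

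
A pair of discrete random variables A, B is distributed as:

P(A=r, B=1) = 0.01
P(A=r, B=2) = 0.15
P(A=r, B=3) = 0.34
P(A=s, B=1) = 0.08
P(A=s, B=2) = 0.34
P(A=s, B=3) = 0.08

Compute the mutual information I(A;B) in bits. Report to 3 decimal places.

Marginals: p(A) = (0.5000, 0.5000), p(B) = (0.0900, 0.4900, 0.4200).
I(A;B) = Σ p(x,y)·log₂[p(x,y)/(p(x)p(y))].
  (r,1): 0.01·log₂(0.2222) = -0.0217
  (r,2): 0.15·log₂(0.6122) = -0.1062
  (r,3): 0.34·log₂(1.6190) = 0.2363
  (s,1): 0.08·log₂(1.7778) = 0.0664
  (s,2): 0.34·log₂(1.3878) = 0.1607
  (s,3): 0.08·log₂(0.3810) = -0.1114
Sum = 0.224 bits.

0.224 bits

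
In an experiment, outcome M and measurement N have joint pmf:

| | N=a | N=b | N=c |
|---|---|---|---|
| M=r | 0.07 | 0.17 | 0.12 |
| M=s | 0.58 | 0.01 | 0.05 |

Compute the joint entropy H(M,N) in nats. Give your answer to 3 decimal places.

1.254 nats

H(M,N) = −Σ p(x,y)·ln p(x,y) over all 6 cells.
  cell (r,a): −0.07·ln0.07 = 0.1861
  cell (r,b): −0.17·ln0.17 = 0.3012
  cell (r,c): −0.12·ln0.12 = 0.2544
  cell (s,a): −0.58·ln0.58 = 0.3159
  cell (s,b): −0.01·ln0.01 = 0.0461
  cell (s,c): −0.05·ln0.05 = 0.1498
Sum = 1.254 nats.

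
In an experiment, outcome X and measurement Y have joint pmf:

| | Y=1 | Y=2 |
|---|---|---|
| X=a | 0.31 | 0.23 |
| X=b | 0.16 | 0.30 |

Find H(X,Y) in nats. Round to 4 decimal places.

H(X,Y) = −Σ p(x,y)·ln p(x,y) over all 4 cells.
  cell (a,1): −0.31·ln0.31 = 0.36307
  cell (a,2): −0.23·ln0.23 = 0.33803
  cell (b,1): −0.16·ln0.16 = 0.29321
  cell (b,2): −0.30·ln0.30 = 0.36119
Sum = 1.3555 nats.

1.3555 nats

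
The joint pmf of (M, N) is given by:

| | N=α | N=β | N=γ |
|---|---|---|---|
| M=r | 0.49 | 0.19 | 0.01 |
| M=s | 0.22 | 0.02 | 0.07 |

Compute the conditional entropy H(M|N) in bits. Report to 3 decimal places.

Chain rule: H(M|N) = H(M,N) − H(N).
Marginals: p(M) = (0.6900, 0.3100), p(N) = (0.7100, 0.2100, 0.0800).
H(M,N) = 1.8880 bits; H(N) = 1.1151 bits.
H(M|N) = 1.8880 − 1.1151 = 0.773 bits.

0.773 bits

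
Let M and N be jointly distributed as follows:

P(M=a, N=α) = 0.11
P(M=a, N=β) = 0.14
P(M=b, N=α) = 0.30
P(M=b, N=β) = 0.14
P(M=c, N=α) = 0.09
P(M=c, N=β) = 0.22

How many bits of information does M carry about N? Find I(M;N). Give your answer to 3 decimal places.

0.086 bits

Marginals: p(M) = (0.2500, 0.4400, 0.3100), p(N) = (0.5000, 0.5000).
I(M;N) = Σ p(x,y)·log₂[p(x,y)/(p(x)p(y))].
  (a,α): 0.11·log₂(0.8800) = -0.0203
  (a,β): 0.14·log₂(1.1200) = 0.0229
  (b,α): 0.30·log₂(1.3636) = 0.1342
  (b,β): 0.14·log₂(0.6364) = -0.0913
  (c,α): 0.09·log₂(0.5806) = -0.0706
  (c,β): 0.22·log₂(1.4194) = 0.1112
Sum = 0.086 bits.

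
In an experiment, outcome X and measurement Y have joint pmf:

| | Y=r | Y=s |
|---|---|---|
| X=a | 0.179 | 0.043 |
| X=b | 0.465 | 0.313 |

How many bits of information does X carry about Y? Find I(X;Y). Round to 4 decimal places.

Marginals: p(X) = (0.2220, 0.7780), p(Y) = (0.6440, 0.3560).
I(X;Y) = Σ p(x,y)·log₂[p(x,y)/(p(x)p(y))].
  (a,r): 0.179·log₂(1.2520) = 0.05804
  (a,s): 0.043·log₂(0.5441) = -0.03776
  (b,r): 0.465·log₂(0.9281) = -0.05007
  (b,s): 0.313·log₂(1.1301) = 0.05523
Sum = 0.0254 bits.

0.0254 bits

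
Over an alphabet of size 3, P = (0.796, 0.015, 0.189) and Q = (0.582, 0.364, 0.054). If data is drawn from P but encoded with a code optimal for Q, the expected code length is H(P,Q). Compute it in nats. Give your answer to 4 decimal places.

0.9977 nats

H(P,Q) = −Σ p·ln q.
  −0.796·ln(0.582) = 0.43086
  −0.015·ln(0.364) = 0.01516
  −0.189·ln(0.054) = 0.55165
H(P,Q) = 0.9977 nats.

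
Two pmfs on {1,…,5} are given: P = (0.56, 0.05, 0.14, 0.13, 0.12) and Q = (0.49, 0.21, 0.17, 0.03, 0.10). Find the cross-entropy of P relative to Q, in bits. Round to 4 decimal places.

H(P,Q) = −Σ p·log₂ q.
  −0.56·log₂(0.49) = 0.57632
  −0.05·log₂(0.21) = 0.11258
  −0.14·log₂(0.17) = 0.35790
  −0.13·log₂(0.03) = 0.65766
  −0.12·log₂(0.10) = 0.39863
H(P,Q) = 2.1031 bits.

2.1031 bits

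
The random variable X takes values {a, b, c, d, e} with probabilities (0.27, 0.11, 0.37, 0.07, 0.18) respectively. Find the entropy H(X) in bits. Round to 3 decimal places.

2.105 bits

H(X) = −Σ p·log₂ p.
  −(0.27)·log₂(0.27) = 0.5100
  −(0.11)·log₂(0.11) = 0.3503
  −(0.37)·log₂(0.37) = 0.5307
  −(0.07)·log₂(0.07) = 0.2686
  −(0.18)·log₂(0.18) = 0.4453
Sum: 0.5100 + 0.3503 + 0.5307 + 0.2686 + 0.4453 = 2.105 bits.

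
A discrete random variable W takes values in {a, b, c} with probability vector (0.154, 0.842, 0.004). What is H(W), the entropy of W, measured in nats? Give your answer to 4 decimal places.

H(W) = −Σ p·ln p.
  −(0.154)·ln(0.154) = 0.28810
  −(0.842)·ln(0.842) = 0.14480
  −(0.004)·ln(0.004) = 0.02209
Sum: 0.28810 + 0.14480 + 0.02209 = 0.4550 nats.

0.4550 nats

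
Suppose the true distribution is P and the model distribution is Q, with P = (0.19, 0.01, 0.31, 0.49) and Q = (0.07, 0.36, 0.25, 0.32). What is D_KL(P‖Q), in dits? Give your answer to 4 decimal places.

0.1865 dits

D(P‖Q) = Σ p·log₁₀(p/q).
  0.19·log₁₀(0.19/0.07) = 0.08239
  0.01·log₁₀(0.01/0.36) = -0.01556
  0.31·log₁₀(0.31/0.25) = 0.02896
  0.49·log₁₀(0.49/0.32) = 0.09067
D(P‖Q) = 0.1865 dits.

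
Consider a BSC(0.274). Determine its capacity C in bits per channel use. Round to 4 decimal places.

0.1529 bits

Binary symmetric channel: C = 1 − h₂(ε) where h₂ is the binary entropy function.
h₂(0.274) = −0.274·log₂0.274 − 0.726·log₂0.726 = 0.8471.
C = 1 − 0.8471 = 0.1529 bits per channel use.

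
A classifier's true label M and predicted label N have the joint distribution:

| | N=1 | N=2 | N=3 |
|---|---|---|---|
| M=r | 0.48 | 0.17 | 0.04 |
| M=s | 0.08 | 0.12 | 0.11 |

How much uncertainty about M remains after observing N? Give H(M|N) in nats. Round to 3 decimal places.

Marginals: p(M) = (0.6900, 0.3100), p(N) = (0.5600, 0.2900, 0.1500).
H(M|N) = Σ p(N) · H(M|N=·).
  N=1: p=0.5600, H(M|N=1) = 0.4101
  N=2: p=0.2900, H(M|N=2) = 0.6782
  N=3: p=0.1500, H(M|N=3) = 0.5799
Weighted sum = 0.513 nats.

0.513 nats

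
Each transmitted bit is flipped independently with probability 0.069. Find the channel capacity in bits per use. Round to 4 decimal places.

Binary symmetric channel: C = 1 − h₂(ε) where h₂ is the binary entropy function.
h₂(0.069) = −0.069·log₂0.069 − 0.931·log₂0.931 = 0.3622.
C = 1 − 0.3622 = 0.6378 bits per channel use.

0.6378 bits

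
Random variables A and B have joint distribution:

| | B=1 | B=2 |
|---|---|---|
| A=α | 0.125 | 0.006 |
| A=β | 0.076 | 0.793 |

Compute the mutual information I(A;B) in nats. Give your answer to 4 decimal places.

0.2197 nats

Marginals: p(A) = (0.1310, 0.8690), p(B) = (0.2010, 0.7990).
I(A;B) = H(A) + H(B) − H(A,B).
H(A) = 0.3883, H(B) = 0.5018, H(A,B) = 0.6704.
I(A;B) = 0.3883 + 0.5018 − 0.6704 = 0.2197 nats.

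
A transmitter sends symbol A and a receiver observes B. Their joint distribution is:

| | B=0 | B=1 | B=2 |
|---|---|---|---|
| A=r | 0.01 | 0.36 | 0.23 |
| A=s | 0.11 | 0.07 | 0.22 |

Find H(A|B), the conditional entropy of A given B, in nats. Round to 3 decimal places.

0.537 nats

Chain rule: H(A|B) = H(A,B) − H(B).
Marginals: p(A) = (0.6000, 0.4000), p(B) = (0.1200, 0.4300, 0.4500).
H(A,B) = 1.5139 nats; H(B) = 0.9767 nats.
H(A|B) = 1.5139 − 0.9767 = 0.537 nats.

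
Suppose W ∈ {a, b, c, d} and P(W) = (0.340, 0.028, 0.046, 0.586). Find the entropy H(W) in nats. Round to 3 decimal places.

0.922 nats

H(W) = −Σ p·ln p.
  −(0.340)·ln(0.340) = 0.3668
  −(0.028)·ln(0.028) = 0.1001
  −(0.046)·ln(0.046) = 0.1416
  −(0.586)·ln(0.586) = 0.3132
Sum: 0.3668 + 0.1001 + 0.1416 + 0.3132 = 0.922 nats.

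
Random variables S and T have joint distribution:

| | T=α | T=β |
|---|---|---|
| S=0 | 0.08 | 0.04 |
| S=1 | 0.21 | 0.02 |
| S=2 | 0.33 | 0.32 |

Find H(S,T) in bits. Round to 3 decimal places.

2.117 bits

H(S,T) = −Σ p(x,y)·log₂ p(x,y) over all 6 cells.
  cell (0,α): −0.08·log₂0.08 = 0.2915
  cell (0,β): −0.04·log₂0.04 = 0.1858
  cell (1,α): −0.21·log₂0.21 = 0.4728
  cell (1,β): −0.02·log₂0.02 = 0.1129
  cell (2,α): −0.33·log₂0.33 = 0.5278
  cell (2,β): −0.32·log₂0.32 = 0.5260
Sum = 2.117 bits.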